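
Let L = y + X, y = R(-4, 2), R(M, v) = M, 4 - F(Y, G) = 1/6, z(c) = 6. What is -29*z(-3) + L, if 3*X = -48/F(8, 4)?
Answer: -4190/23 ≈ -182.17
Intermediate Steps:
F(Y, G) = 23/6 (F(Y, G) = 4 - 1/6 = 4 - 1*⅙ = 4 - ⅙ = 23/6)
y = -4
X = -96/23 (X = (-48/23/6)/3 = (-48*6/23)/3 = (⅓)*(-288/23) = -96/23 ≈ -4.1739)
L = -188/23 (L = -4 - 96/23 = -188/23 ≈ -8.1739)
-29*z(-3) + L = -29*6 - 188/23 = -174 - 188/23 = -4190/23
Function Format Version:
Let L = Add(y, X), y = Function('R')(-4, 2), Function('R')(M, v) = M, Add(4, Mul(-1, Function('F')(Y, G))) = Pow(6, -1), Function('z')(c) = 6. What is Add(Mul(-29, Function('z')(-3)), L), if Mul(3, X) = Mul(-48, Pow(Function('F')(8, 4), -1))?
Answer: Rational(-4190, 23) ≈ -182.17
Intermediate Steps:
Function('F')(Y, G) = Rational(23, 6) (Function('F')(Y, G) = Add(4, Mul(-1, Pow(6, -1))) = Add(4, Mul(-1, Rational(1, 6))) = Add(4, Rational(-1, 6)) = Rational(23, 6))
y = -4
X = Rational(-96, 23) (X = Mul(Rational(1, 3), Mul(-48, Pow(Rational(23, 6), -1))) = Mul(Rational(1, 3), Mul(-48, Rational(6, 23))) = Mul(Rational(1, 3), Rational(-288, 23)) = Rational(-96, 23) ≈ -4.1739)
L = Rational(-188, 23) (L = Add(-4, Rational(-96, 23)) = Rational(-188, 23) ≈ -8.1739)
Add(Mul(-29, Function('z')(-3)), L) = Add(Mul(-29, 6), Rational(-188, 23)) = Add(-174, Rational(-188, 23)) = Rational(-4190, 23)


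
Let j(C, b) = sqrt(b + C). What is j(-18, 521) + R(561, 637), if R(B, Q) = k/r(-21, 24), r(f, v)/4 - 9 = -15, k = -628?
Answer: 157/6 + sqrt(503) ≈ 48.594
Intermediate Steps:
r(f, v) = -24 (r(f, v) = 36 + 4*(-15) = 36 - 60 = -24)
j(C, b) = sqrt(C + b)
R(B, Q) = 157/6 (R(B, Q) = -628/(-24) = -628*(-1/24) = 157/6)
j(-18, 521) + R(561, 637) = sqrt(-18 + 521) + 157/6 = sqrt(503) + 157/6 = 157/6 + sqrt(503)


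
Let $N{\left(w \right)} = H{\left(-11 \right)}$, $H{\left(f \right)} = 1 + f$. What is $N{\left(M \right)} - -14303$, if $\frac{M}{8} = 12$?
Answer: $14293$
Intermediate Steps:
$M = 96$ ($M = 8 \cdot 12 = 96$)
$N{\left(w \right)} = -10$ ($N{\left(w \right)} = 1 - 11 = -10$)
$N{\left(M \right)} - -14303 = -10 - -14303 = -10 + 14303 = 14293$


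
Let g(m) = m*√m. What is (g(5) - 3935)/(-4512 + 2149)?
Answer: 3935/2363 - 5*√5/2363 ≈ 1.6605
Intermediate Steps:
g(m) = m^(3/2)
(g(5) - 3935)/(-4512 + 2149) = (5^(3/2) - 3935)/(-4512 + 2149) = (5*√5 - 3935)/(-2363) = (-3935 + 5*√5)*(-1/2363) = 3935/2363 - 5*√5/2363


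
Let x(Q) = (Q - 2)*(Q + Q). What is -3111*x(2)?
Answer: 0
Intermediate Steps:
x(Q) = 2*Q*(-2 + Q) (x(Q) = (-2 + Q)*(2*Q) = 2*Q*(-2 + Q))
-3111*x(2) = -6222*2*(-2 + 2) = -6222*2*0 = -3111*0 = 0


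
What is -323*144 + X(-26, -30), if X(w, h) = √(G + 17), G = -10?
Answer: -46512 + √7 ≈ -46509.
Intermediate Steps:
X(w, h) = √7 (X(w, h) = √(-10 + 17) = √7)
-323*144 + X(-26, -30) = -323*144 + √7 = -46512 + √7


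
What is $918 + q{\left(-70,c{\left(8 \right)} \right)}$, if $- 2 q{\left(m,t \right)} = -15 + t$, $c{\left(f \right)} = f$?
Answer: $\frac{1843}{2} \approx 921.5$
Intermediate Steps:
$q{\left(m,t \right)} = \frac{15}{2} - \frac{t}{2}$ ($q{\left(m,t \right)} = - \frac{-15 + t}{2} = \frac{15}{2} - \frac{t}{2}$)
$918 + q{\left(-70,c{\left(8 \right)} \right)} = 918 + \left(\frac{15}{2} - 4\right) = 918 + \frac{7}{2} = \frac{1843}{2}$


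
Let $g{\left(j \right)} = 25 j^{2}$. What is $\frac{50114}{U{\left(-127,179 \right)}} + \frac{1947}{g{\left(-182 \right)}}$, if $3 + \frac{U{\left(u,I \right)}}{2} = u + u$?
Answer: $- \frac{20749201321}{212821700} \approx -97.496$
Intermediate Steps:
$U{\left(u,I \right)} = -6 + 4 u$ ($U{\left(u,I \right)} = -6 + 2 \left(u + u\right) = -6 + 2 \cdot 2 u = -6 + 4 u$)
$\frac{50114}{U{\left(-127,179 \right)}} + \frac{1947}{g{\left(-182 \right)}} = \frac{50114}{-6 + 4 \left(-127\right)} + \frac{1947}{25 \left(-182\right)^{2}} = \frac{50114}{-6 - 508} + \frac{1947}{25 \cdot 33124} = \frac{50114}{-514} + \frac{1947}{828100} = 50114 \left(- \frac{1}{514}\right) + 1947 \cdot \frac{1}{828100} = - \frac{25057}{257} + \frac{1947}{828100} = - \frac{20749201321}{212821700}$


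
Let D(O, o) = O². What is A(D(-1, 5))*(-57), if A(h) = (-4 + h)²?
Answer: -513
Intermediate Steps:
A(D(-1, 5))*(-57) = (-4 + (-1)²)²*(-57) = (-4 + 1)²*(-57) = (-3)²*(-57) = 9*(-57) = -513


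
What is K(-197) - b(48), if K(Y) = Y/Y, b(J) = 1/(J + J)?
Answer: 95/96 ≈ 0.98958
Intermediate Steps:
b(J) = 1/(2*J)
K(Y) = 1
K(-197) - b(48) = 1 - 1/(2*48) = 1 - 1*1/96 = 1 - 1/96 = 95/96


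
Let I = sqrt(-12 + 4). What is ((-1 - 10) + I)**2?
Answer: 113 - 44*I*sqrt(2) ≈ 113.0 - 62.225*I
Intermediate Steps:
I = 2*I*sqrt(2) (I = sqrt(-8) = 2*I*sqrt(2) ≈ 2.8284*I)
((-1 - 10) + I)**2 = ((-1 - 10) + 2*I*sqrt(2))**2 = (-11 + 2*I*sqrt(2))**2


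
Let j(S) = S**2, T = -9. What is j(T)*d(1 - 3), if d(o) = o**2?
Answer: 324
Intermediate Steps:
j(T)*d(1 - 3) = (-9)**2*(1 - 3)**2 = 81*(-2)**2 = 81*4 = 324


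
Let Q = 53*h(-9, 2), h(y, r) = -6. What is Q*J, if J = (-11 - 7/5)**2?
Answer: -1222392/25 ≈ -48896.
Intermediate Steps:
J = 3844/25 (J = (-11 - 7*1/5)**2 = (-11 - 7/5)**2 = (-62/5)**2 = 3844/25 ≈ 153.76)
Q = -318 (Q = 53*(-6) = -318)
Q*J = -318*3844/25 = -1222392/25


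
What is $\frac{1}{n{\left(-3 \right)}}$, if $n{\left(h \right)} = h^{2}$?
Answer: $\frac{1}{9} \approx 0.11111$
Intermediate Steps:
$\frac{1}{n{\left(-3 \right)}} = \frac{1}{\left(-3\right)^{2}} = \frac{1}{9}$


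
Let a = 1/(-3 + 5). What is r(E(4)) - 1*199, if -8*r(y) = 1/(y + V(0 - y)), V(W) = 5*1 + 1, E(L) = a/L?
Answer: -9752/49 ≈ -199.02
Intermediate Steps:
a = 1/2 ≈ 0.50000
E(L) = 1/(2*L)
V(W) = 6 (V(W) = 5 + 1 = 6)
r(y) = -1/(8*(6 + y)) (r(y) = -1/(8*(y + 6)) = -1/(8*(6 + y)))
r(E(4)) - 1*199 = -1/(48 + 8*((1/2)/4)) - 1*199 = -1/(48 + 8*((1/2)*(1/4))) - 199 = -1/(48 + 8*(1/8)) - 199 = -1/(48 + 1) - 199 = -1/49 - 199 = -9752/49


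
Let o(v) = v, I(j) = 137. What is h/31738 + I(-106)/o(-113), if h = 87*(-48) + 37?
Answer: -4815813/3586394 ≈ -1.3428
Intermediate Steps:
h = -4139 (h = -4176 + 37 = -4139)
h/31738 + I(-106)/o(-113) = -4139/31738 + 137/(-113) = -4139*1/31738 + 137*(-1/113) = -4139/31738 - 137/113 = -4815813/3586394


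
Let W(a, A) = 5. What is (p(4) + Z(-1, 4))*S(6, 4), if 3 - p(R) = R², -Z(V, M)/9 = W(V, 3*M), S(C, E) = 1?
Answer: -58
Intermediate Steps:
Z(V, M) = -45 (Z(V, M) = -9*5 = -45)
p(R) = 3 - R²
(p(4) + Z(-1, 4))*S(6, 4) = ((3 - 1*4²) - 45)*1 = ((3 - 1*16) - 45)*1 = ((3 - 16) - 45)*1 = (-13 - 45)*1 = -58*1 = -58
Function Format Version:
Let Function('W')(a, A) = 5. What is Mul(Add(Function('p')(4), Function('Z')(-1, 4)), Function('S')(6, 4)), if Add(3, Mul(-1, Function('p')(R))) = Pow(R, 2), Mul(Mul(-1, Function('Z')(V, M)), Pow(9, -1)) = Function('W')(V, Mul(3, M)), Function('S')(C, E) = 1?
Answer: -58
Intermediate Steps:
Function('Z')(V, M) = -45 (Function('Z')(V, M) = Mul(-9, 5) = -45)
Function('p')(R) = Add(3, Mul(-1, Pow(R, 2)))
Mul(Add(Function('p')(4), Function('Z')(-1, 4)), Function('S')(6, 4)) = Mul(Add(Add(3, Mul(-1, Pow(4, 2))), -45), 1) = Mul(Add(Add(3, Mul(-1, 16)), -45), 1) = Mul(Add(Add(3, -16), -45), 1) = Mul(Add(-13, -45), 1) = Mul(-58, 1) = -58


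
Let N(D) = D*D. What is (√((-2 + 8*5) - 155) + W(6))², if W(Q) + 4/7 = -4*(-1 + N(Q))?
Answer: 962523/49 - 5904*I*√13/7 ≈ 19643.0 - 3041.0*I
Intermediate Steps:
N(D) = D²
W(Q) = 24/7 - 4*Q² (W(Q) = -4/7 - 4*(-1 + Q²) = -4/7 + (4 - 4*Q²) = 24/7 - 4*Q²)
(√((-2 + 8*5) - 155) + W(6))² = (√((-2 + 8*5) - 155) + (24/7 - 4*6²))² = (√((-2 + 40) - 155) + (24/7 - 4*36))² = (√(38 - 155) + (24/7 - 144))² = (√(-117) - 984/7)² = (3*I*√13 - 984/7)² = (-984/7 + 3*I*√13)²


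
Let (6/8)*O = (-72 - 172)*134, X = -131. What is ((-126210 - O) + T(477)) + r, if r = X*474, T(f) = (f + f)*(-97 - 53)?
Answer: -863428/3 ≈ -2.8781e+5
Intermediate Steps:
T(f) = -300*f (T(f) = (2*f)*(-150) = -300*f)
O = -130784/3 (O = 4*((-72 - 172)*134)/3 = 4*(-244*134)/3 = (4/3)*(-32696) = -130784/3 ≈ -43595.)
r = -62094 (r = -131*474 = -62094)
((-126210 - O) + T(477)) + r = ((-126210 - 1*(-130784/3)) - 300*477) - 62094 = ((-126210 + 130784/3) - 143100) - 62094 = (-247846/3 - 143100) - 62094 = -677146/3 - 62094 = -863428/3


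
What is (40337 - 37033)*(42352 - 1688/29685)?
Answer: 4153846395328/29685 ≈ 1.3993e+8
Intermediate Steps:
(40337 - 37033)*(42352 - 1688/29685) = 3304*(42352 - 1688*1/29685) = 3304*(42352 - 1688/29685) = 3304*(1257217432/29685) = 4153846395328/29685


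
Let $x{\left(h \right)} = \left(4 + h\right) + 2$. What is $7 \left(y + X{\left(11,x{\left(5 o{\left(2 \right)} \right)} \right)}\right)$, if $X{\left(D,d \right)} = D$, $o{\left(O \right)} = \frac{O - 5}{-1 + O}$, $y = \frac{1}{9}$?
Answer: $\frac{700}{9} \approx 77.778$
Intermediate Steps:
$y = \frac{1}{9} \approx 0.11111$
$o{\left(O \right)} = \frac{-5 + O}{-1 + O}$
$x{\left(h \right)} = 6 + h$
$7 \left(y + X{\left(11,x{\left(5 o{\left(2 \right)} \right)} \right)}\right) = 7 \left(\frac{1}{9} + 11\right) = 7 \cdot \frac{100}{9} = \frac{700}{9}$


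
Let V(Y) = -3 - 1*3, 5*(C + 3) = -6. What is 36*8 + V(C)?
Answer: 282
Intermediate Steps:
C = -21/5 (C = -3 + (1/5)*(-6) = -3 - 6/5 = -21/5 ≈ -4.2000)
V(Y) = -6 (V(Y) = -3 - 3 = -6)
36*8 + V(C) = 36*8 - 6 = 288 - 6 = 282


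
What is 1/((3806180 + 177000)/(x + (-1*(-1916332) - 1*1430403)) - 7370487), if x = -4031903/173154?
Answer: -84136518163/620126423642105661 ≈ -1.3568e-7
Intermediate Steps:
x = -4031903/173154 (x = -4031903*1/173154 = -4031903/173154 ≈ -23.285)
1/((3806180 + 177000)/(x + (-1*(-1916332) - 1*1430403)) - 7370487) = 1/((3806180 + 177000)/(-4031903/173154 + (-1*(-1916332) - 1*1430403)) - 7370487) = 1/(3983180/(-4031903/173154 + (1916332 - 1430403)) - 7370487) = 1/(3983180/(-4031903/173154 + 485929) - 7370487) = 1/(3983180/(84136518163/173154) - 7370487) = 1/(3983180*(173154/84136518163) - 7370487) = 1/(689703549720/84136518163 - 7370487) = 1/(-620126423642105661/84136518163) = -84136518163/620126423642105661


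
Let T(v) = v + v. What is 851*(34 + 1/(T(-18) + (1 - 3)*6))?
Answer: 1387981/48 ≈ 28916.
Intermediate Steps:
T(v) = 2*v
851*(34 + 1/(T(-18) + (1 - 3)*6)) = 851*(34 + 1/(2*(-18) + (1 - 3)*6)) = 851*(34 + 1/(-36 - 2*6)) = 851*(34 + 1/(-36 - 12)) = 851*(34 + 1/(-48)) = 851*(34 - 1/48) = 851*(1631/48) = 1387981/48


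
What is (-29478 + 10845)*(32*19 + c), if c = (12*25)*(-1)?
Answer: -5738964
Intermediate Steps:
c = -300 (c = 300*(-1) = -300)
(-29478 + 10845)*(32*19 + c) = (-29478 + 10845)*(32*19 - 300) = -18633*(608 - 300) = -18633*308 = -5738964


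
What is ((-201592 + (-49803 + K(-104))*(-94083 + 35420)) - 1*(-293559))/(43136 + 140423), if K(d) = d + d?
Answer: 2933887260/183559 ≈ 15983.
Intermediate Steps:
K(d) = 2*d
((-201592 + (-49803 + K(-104))*(-94083 + 35420)) - 1*(-293559))/(43136 + 140423) = ((-201592 + (-49803 + 2*(-104))*(-94083 + 35420)) - 1*(-293559))/(43136 + 140423) = ((-201592 + (-49803 - 208)*(-58663)) + 293559)/183559 = ((-201592 - 50011*(-58663)) + 293559)*(1/183559) = ((-201592 + 2933795293) + 293559)*(1/183559) = (2933593701 + 293559)*(1/183559) = 2933887260*(1/183559) = 2933887260/183559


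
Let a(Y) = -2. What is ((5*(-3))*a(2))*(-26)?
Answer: -780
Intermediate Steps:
((5*(-3))*a(2))*(-26) = ((5*(-3))*(-2))*(-26) = -15*(-2)*(-26) = 30*(-26) = -780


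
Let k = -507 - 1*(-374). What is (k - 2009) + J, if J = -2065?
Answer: -4207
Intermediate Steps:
k = -133 (k = -507 + 374 = -133)
(k - 2009) + J = (-133 - 2009) - 2065 = -2142 - 2065 = -4207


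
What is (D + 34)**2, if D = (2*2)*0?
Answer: 1156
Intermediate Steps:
D = 0 (D = 4*0 = 0)
(D + 34)**2 = (0 + 34)**2 = 34**2 = 1156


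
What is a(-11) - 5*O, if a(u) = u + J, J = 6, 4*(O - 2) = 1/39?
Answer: -2345/156 ≈ -15.032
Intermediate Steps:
O = 313/156 (O = 2 + (1/4)/39 = 2 + (1/4)*(1/39) = 2 + 1/156 = 313/156 ≈ 2.0064)
a(u) = 6 + u (a(u) = u + 6 = 6 + u)
a(-11) - 5*O = (6 - 11) - 5*313/156 = -5 - 1565/156 = -2345/156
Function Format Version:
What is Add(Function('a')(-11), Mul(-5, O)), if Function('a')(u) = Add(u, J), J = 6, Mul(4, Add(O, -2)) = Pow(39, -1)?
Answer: Rational(-2345, 156) ≈ -15.032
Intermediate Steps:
O = Rational(313, 156) (O = Add(2, Mul(Rational(1, 4), Pow(39, -1))) = Add(2, Mul(Rational(1, 4), Rational(1, 39))) = Add(2, Rational(1, 156)) = Rational(313, 156) ≈ 2.0064)
Function('a')(u) = Add(6, u) (Function('a')(u) = Add(u, 6) = Add(6, u))
Add(Function('a')(-11), Mul(-5, O)) = Add(Add(6, -11), Mul(-5, Rational(313, 156))) = Add(-5, Rational(-1565, 156)) = Rational(-2345, 156)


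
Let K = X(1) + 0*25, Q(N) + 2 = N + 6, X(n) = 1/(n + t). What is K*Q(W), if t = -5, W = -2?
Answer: -½ ≈ -0.50000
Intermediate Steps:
X(n) = 1/(-5 + n) (X(n) = 1/(n - 5) = 1/(-5 + n))
Q(N) = 4 + N (Q(N) = -2 + (N + 6) = -2 + (6 + N) = 4 + N)
K = -¼ (K = 1/(-5 + 1) + 0*25 = 1/(-4) + 0 = -¼ + 0 = -¼ ≈ -0.25000)
K*Q(W) = -(4 - 2)/4 = -¼*2 = -½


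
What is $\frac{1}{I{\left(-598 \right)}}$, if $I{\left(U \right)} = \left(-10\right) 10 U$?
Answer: $\frac{1}{59800} \approx 1.6722 \cdot 10^{-5}$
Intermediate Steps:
$I{\left(U \right)} = - 100 U$
$\frac{1}{I{\left(-598 \right)}} = \frac{1}{\left(-100\right) \left(-598\right)} = \frac{1}{59800}$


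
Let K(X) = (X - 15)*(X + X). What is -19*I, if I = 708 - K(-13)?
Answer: 380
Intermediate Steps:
K(X) = 2*X*(-15 + X) (K(X) = (-15 + X)*(2*X) = 2*X*(-15 + X))
I = -20 (I = 708 - 2*(-13)*(-15 - 13) = 708 - 2*(-13)*(-28) = 708 - 1*728 = 708 - 728 = -20)
-19*I = -19*(-20) = 380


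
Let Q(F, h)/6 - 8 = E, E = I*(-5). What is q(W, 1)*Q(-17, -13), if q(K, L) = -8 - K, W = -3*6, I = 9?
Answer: -2220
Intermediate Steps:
W = -18
E = -45 (E = 9*(-5) = -45)
Q(F, h) = -222 (Q(F, h) = 48 + 6*(-45) = 48 - 270 = -222)
q(W, 1)*Q(-17, -13) = (-8 - 1*(-18))*(-222) = (-8 + 18)*(-222) = 10*(-222) = -2220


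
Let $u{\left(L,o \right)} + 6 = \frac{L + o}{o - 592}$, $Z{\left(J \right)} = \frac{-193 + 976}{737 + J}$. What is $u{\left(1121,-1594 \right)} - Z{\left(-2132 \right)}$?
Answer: $- \frac{1769483}{338830} \approx -5.2223$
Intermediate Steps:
$Z{\left(J \right)} = \frac{783}{737 + J}$
$u{\left(L,o \right)} = -6 + \frac{L + o}{-592 + o}$ ($u{\left(L,o \right)} = -6 + \frac{L + o}{o - 592} = -6 + \frac{L + o}{-592 + o}$)
$u{\left(1121,-1594 \right)} - Z{\left(-2132 \right)} = \frac{3552 + 1121 - -7970}{-592 - 1594} - \frac{783}{737 - 2132} = \frac{3552 + 1121 + 7970}{-2186} - \frac{783}{-1395} = \left(- \frac{1}{2186}\right) 12643 - 783 \left(- \frac{1}{1395}\right) = - \frac{12643}{2186} - - \frac{87}{155} = - \frac{12643}{2186} + \frac{87}{155} = - \frac{1769483}{338830}$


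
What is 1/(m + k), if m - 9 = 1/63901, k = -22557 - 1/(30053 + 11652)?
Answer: -2664991205/60090221712536 ≈ -4.4350e-5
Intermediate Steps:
k = -940739686/41705 (k = -22557 - 1/41705 = -940739686/41705 ≈ -22557.)
m = 575110/63901 (m = 9 + 1/63901 = 575110/63901 ≈ 9.0000)
1/(m + k) = 1/(575110/63901 - 940739686/41705) = 1/(-60090221712536/2664991205) = -2664991205/60090221712536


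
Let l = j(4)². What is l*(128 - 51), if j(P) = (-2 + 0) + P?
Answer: 308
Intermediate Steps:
j(P) = -2 + P
l = 4 (l = (-2 + 4)² = 2² = 4)
l*(128 - 51) = 4*(128 - 51) = 4*77 = 308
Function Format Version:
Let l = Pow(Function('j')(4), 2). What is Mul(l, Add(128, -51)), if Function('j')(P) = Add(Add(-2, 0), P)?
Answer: 308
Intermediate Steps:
Function('j')(P) = Add(-2, P)
l = 4 (l = Pow(Add(-2, 4), 2) = Pow(2, 2) = 4)
Mul(l, Add(128, -51)) = Mul(4, Add(128, -51)) = Mul(4, 77) = 308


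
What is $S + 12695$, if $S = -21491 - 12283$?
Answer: $-21079$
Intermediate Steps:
$S = -33774$
$S + 12695 = -33774 + 12695 = -21079$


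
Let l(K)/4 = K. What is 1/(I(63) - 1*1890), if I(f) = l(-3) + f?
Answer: -1/1839 ≈ -0.00054377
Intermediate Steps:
l(K) = 4*K
I(f) = -12 + f (I(f) = 4*(-3) + f = -12 + f)
1/(I(63) - 1*1890) = 1/((-12 + 63) - 1*1890) = 1/(51 - 1890) = 1/(-1839) = -1/1839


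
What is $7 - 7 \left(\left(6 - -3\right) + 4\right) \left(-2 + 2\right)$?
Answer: $7$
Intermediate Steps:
$7 - 7 \left(\left(6 - -3\right) + 4\right) \left(-2 + 2\right) = 7 - 7 \left(\left(6 + 3\right) + 4\right) 0 = 7 - 7 \left(9 + 4\right) 0 = 7 - 7 \cdot 13 \cdot 0 = 7 - 0 = 7 + 0 = 7$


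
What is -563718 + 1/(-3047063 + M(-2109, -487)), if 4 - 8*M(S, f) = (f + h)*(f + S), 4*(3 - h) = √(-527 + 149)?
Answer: 2*(-548779473*√42 + 7224881600080*I)/(-25632964*I + 1947*√42) ≈ -5.6372e+5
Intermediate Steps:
h = 3 - 3*I*√42/4 (h = 3 - √(-527 + 149)/4 = 3 - 3*I*√42/4 ≈ 3.0 - 4.8606*I)
M(S, f) = ½ - (S + f)*(3 + f - 3*I*√42/4)/8 (M(S, f) = ½ - (f + (3 - 3*I*√42/4))*(f + S)/8 = ½ - (3 + f - 3*I*√42/4)*(S + f)/8 = ½ - (S + f)*(3 + f - 3*I*√42/4)/8)
-563718 + 1/(-3047063 + M(-2109, -487)) = -563718 + 1/(-3047063 + (½ - ⅛*(-487)² - 3/32*(-2109)*(4 - I*√42) - 3/32*(-487)*(4 - I*√42) - ⅛*(-2109)*(-487))) = -563718 + 1/(-3047063 + (½ - ⅛*237169 + (6327/8 - 6327*I*√42/32) + (1461/8 - 1461*I*√42/32) - 1027083/8)) = -563718 + 1/(-3047063 + (½ - 237169/8 + (6327/8 - 6327*I*√42/32) + (1461/8 - 1461*I*√42/32) - 1027083/8)) = -563718 + 1/(-3047063 + (-314115/2 - 1947*I*√42/8)) = -563718 + 1/(-6408241/2 - 1947*I*√42/8)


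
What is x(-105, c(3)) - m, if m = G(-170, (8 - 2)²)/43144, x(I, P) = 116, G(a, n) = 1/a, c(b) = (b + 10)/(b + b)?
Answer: 850799681/7334480 ≈ 116.00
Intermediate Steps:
c(b) = (10 + b)/(2*b) (c(b) = (10 + b)/((2*b)) = (10 + b)*(1/(2*b)) = (10 + b)/(2*b))
m = -1/7334480 (m = 1/(-170*43144) = -1/170*1/43144 = -1/7334480 ≈ -1.3634e-7)
x(-105, c(3)) - m = 116 - 1*(-1/7334480) = 116 + 1/7334480 = 850799681/7334480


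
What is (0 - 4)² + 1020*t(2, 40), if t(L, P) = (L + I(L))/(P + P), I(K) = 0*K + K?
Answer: 67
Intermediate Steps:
I(K) = K (I(K) = 0 + K = K)
t(L, P) = L/P (t(L, P) = (L + L)/(P + P) = (2*L)/((2*P)) = (2*L)*(1/(2*P)) = L/P)
(0 - 4)² + 1020*t(2, 40) = (0 - 4)² + 1020*(2/40) = (-4)² + 1020*(2*(1/40)) = 16 + 1020*(1/20) = 16 + 51 = 67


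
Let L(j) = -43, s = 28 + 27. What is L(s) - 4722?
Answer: -4765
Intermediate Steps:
s = 55
L(s) - 4722 = -43 - 4722 = -4765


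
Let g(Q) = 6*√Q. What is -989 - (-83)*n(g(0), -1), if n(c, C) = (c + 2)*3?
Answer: -491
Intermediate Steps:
n(c, C) = 6 + 3*c (n(c, C) = (2 + c)*3 = 6 + 3*c)
-989 - (-83)*n(g(0), -1) = -989 - (-83)*(6 + 3*(6*√0)) = -989 - (-83)*(6 + 3*(6*0)) = -989 - (-83)*(6 + 3*0) = -989 - (-83)*(6 + 0) = -989 - (-83)*6 = -989 - 1*(-498) = -989 + 498 = -491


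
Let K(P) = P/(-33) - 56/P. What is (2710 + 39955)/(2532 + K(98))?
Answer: 9855615/584074 ≈ 16.874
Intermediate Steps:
K(P) = -56/P - P/33 (K(P) = P*(-1/33) - 56/P = -P/33 - 56/P = -56/P - P/33)
(2710 + 39955)/(2532 + K(98)) = (2710 + 39955)/(2532 + (-56/98 - 1/33*98)) = 42665/(2532 + (-56*1/98 - 98/33)) = 42665/(2532 + (-4/7 - 98/33)) = 42665/(2532 - 818/231) = 42665/(584074/231) = 42665*(231/584074) = 9855615/584074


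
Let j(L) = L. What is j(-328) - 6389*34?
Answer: -217554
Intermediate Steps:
j(-328) - 6389*34 = -328 - 6389*34 = -328 - 217226 = -217554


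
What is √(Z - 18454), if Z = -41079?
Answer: I*√59533 ≈ 243.99*I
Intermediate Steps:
√(Z - 18454) = √(-41079 - 18454) = √(-59533) = I*√59533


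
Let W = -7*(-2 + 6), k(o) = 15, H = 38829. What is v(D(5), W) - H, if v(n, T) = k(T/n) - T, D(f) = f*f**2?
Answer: -38786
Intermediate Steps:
D(f) = f**3
W = -28 (W = -7*4 = -28)
v(n, T) = 15 - T
v(D(5), W) - H = (15 - 1*(-28)) - 1*38829 = (15 + 28) - 38829 = 43 - 38829 = -38786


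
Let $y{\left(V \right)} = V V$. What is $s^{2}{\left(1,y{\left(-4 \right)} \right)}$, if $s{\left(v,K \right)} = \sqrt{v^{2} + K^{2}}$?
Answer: $257$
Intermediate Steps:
$y{\left(V \right)} = V^{2}$
$s{\left(v,K \right)} = \sqrt{K^{2} + v^{2}}$
$s^{2}{\left(1,y{\left(-4 \right)} \right)} = \left(\sqrt{\left(\left(-4\right)^{2}\right)^{2} + 1^{2}}\right)^{2} = \left(\sqrt{16^{2} + 1}\right)^{2} = \left(\sqrt{256 + 1}\right)^{2} = \left(\sqrt{257}\right)^{2} = 257$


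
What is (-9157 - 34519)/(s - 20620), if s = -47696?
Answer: 10919/17079 ≈ 0.63932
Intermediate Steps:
(-9157 - 34519)/(s - 20620) = (-9157 - 34519)/(-47696 - 20620) = -43676/(-68316) = -43676*(-1/68316) = 10919/17079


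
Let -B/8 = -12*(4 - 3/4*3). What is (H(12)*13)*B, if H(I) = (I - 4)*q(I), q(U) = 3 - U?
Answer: -157248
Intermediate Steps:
H(I) = (-4 + I)*(3 - I) (H(I) = (I - 4)*(3 - I) = (-4 + I)*(3 - I))
B = 168 (B = -(-96)*(4 - 3/4*3) = -(-96)*(4 - 3*¼*3) = -(-96)*(4 - ¾*3) = -(-96)*(4 - 9/4) = -(-96)*7/4 = -8*(-21) = 168)
(H(12)*13)*B = (-(-4 + 12)*(-3 + 12)*13)*168 = (-1*8*9*13)*168 = -72*13*168 = -936*168 = -157248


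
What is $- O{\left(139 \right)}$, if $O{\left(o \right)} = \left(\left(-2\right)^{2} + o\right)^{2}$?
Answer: $-20449$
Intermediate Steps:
$O{\left(o \right)} = \left(4 + o\right)^{2}$
$- O{\left(139 \right)} = - \left(4 + 139\right)^{2} = - 143^{2} = \left(-1\right) 20449 = -20449$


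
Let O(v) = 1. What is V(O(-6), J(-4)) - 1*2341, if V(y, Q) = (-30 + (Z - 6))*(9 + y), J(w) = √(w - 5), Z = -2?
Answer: -2721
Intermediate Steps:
J(w) = √(-5 + w)
V(y, Q) = -342 - 38*y (V(y, Q) = (-30 + (-2 - 6))*(9 + y) = (-30 - 8)*(9 + y) = -38*(9 + y) = -342 - 38*y)
V(O(-6), J(-4)) - 1*2341 = (-342 - 38*1) - 1*2341 = (-342 - 38) - 2341 = -380 - 2341 = -2721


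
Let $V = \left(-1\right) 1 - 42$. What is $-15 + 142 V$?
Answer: $-6121$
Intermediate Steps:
$V = -43$ ($V = -1 - 42 = -43$)
$-15 + 142 V = -15 + 142 \left(-43\right) = -15 - 6106 = -6121$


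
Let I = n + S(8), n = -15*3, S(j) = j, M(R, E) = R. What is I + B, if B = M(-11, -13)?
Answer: -48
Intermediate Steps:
B = -11
n = -45
I = -37 (I = -45 + 8 = -37)
I + B = -37 - 11 = -48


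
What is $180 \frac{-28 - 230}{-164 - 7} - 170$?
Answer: $\frac{1930}{19} \approx 101.58$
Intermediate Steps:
$180 \frac{-28 - 230}{-164 - 7} - 170 = 180 \left(- \frac{258}{-171}\right) - 170 = 180 \left(\left(-258\right) \left(- \frac{1}{171}\right)\right) - 170 = 180 \cdot \frac{86}{57} - 170 = \frac{5160}{19} - 170 = \frac{1930}{19}$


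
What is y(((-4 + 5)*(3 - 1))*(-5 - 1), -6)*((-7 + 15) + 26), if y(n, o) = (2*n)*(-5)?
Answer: 4080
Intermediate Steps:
y(n, o) = -10*n
y(((-4 + 5)*(3 - 1))*(-5 - 1), -6)*((-7 + 15) + 26) = (-10*(-4 + 5)*(3 - 1)*(-5 - 1))*((-7 + 15) + 26) = (-10*1*2*(-6))*(8 + 26) = -20*(-6)*34 = -10*(-12)*34 = 120*34 = 4080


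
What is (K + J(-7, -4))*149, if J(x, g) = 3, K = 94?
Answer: 14453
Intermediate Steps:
(K + J(-7, -4))*149 = (94 + 3)*149 = 97*149 = 14453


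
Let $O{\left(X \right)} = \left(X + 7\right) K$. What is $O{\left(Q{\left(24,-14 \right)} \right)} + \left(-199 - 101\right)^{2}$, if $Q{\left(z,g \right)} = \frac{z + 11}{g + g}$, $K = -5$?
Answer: $\frac{359885}{4} \approx 89971.0$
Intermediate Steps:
$Q{\left(z,g \right)} = \frac{11 + z}{2 g}$
$O{\left(X \right)} = -35 - 5 X$ ($O{\left(X \right)} = \left(X + 7\right) \left(-5\right) = \left(7 + X\right) \left(-5\right) = -35 - 5 X$)
$O{\left(Q{\left(24,-14 \right)} \right)} + \left(-199 - 101\right)^{2} = \left(-35 - 5 \frac{11 + 24}{2 \left(-14\right)}\right) + \left(-199 - 101\right)^{2} = \left(-35 - 5 \cdot \frac{1}{2} \left(- \frac{1}{14}\right) 35\right) + \left(-300\right)^{2} = \left(-35 - - \frac{25}{4}\right) + 90000 = \left(-35 + \frac{25}{4}\right) + 90000 = - \frac{115}{4} + 90000 = \frac{359885}{4}$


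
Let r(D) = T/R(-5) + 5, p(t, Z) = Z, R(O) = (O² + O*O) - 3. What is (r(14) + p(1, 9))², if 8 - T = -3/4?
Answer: 7112889/35344 ≈ 201.25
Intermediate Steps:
R(O) = -3 + 2*O² (R(O) = (O² + O²) - 3 = 2*O² - 3 = -3 + 2*O²)
T = 35/4 (T = 8 - (-3)/4 = 8 - 1*(-¾) = 8 + ¾ = 35/4 ≈ 8.7500)
r(D) = 975/188 (r(D) = (35/4)/(-3 + 2*(-5)²) + 5 = (35/4)/(-3 + 2*25) + 5 = (35/4)/(-3 + 50) + 5 = (35/4)/47 + 5 = (1/47)*(35/4) + 5 = 35/188 + 5 = 975/188)
(r(14) + p(1, 9))² = (975/188 + 9)² = (2667/188)² = 7112889/35344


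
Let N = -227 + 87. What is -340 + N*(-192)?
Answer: 26540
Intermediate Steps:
N = -140
-340 + N*(-192) = -340 - 140*(-192) = -340 + 26880 = 26540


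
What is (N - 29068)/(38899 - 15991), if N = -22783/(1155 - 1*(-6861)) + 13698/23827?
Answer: -5552340587149/4375364590656 ≈ -1.2690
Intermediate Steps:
N = -433047373/190997232 (N = -22783/(1155 + 6861) + 13698*(1/23827) = -22783/8016 + 13698/23827 = -433047373/190997232 ≈ -2.2673)
(N - 29068)/(38899 - 15991) = (-433047373/190997232 - 29068)/(38899 - 15991) = -5552340587149/190997232/22908 = -5552340587149/190997232*1/22908 = -5552340587149/4375364590656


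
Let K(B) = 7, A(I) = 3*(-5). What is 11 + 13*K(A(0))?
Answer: 102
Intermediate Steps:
A(I) = -15
11 + 13*K(A(0)) = 11 + 13*7 = 11 + 91 = 102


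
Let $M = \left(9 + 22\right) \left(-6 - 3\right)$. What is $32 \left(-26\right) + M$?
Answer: $-1111$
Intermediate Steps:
$M = -279$ ($M = 31 \left(-9\right) = -279$)
$32 \left(-26\right) + M = 32 \left(-26\right) - 279 = -832 - 279 = -1111$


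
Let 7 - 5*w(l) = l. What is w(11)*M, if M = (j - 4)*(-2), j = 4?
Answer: 0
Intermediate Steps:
M = 0 (M = (4 - 4)*(-2) = 0*(-2) = 0)
w(l) = 7/5 - l/5
w(11)*M = (7/5 - ⅕*11)*0 = (7/5 - 11/5)*0 = -⅘*0 = 0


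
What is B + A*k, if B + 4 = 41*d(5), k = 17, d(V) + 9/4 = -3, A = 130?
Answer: 7963/4 ≈ 1990.8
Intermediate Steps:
d(V) = -21/4 (d(V) = -9/4 - 3 = -21/4)
B = -877/4 (B = -4 + 41*(-21/4) = -4 - 861/4 = -877/4 ≈ -219.25)
B + A*k = -877/4 + 130*17 = -877/4 + 2210 = 7963/4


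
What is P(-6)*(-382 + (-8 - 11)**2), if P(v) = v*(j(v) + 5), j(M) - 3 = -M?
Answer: 1764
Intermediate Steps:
j(M) = 3 - M
P(v) = v*(8 - v) (P(v) = v*((3 - v) + 5) = v*(8 - v))
P(-6)*(-382 + (-8 - 11)**2) = (-6*(8 - 1*(-6)))*(-382 + (-8 - 11)**2) = (-6*(8 + 6))*(-382 + (-19)**2) = (-6*14)*(-382 + 361) = -84*(-21) = 1764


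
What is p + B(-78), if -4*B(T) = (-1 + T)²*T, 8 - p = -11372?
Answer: 266159/2 ≈ 1.3308e+5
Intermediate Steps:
p = 11380 (p = 8 - 1*(-11372) = 8 + 11372 = 11380)
B(T) = -T*(-1 + T)²/4 (B(T) = -(-1 + T)²*T/4 = -T*(-1 + T)²/4)
p + B(-78) = 11380 - ¼*(-78)*(-1 - 78)² = 11380 - ¼*(-78)*(-79)² = 11380 - ¼*(-78)*6241 = 11380 + 243399/2 = 266159/2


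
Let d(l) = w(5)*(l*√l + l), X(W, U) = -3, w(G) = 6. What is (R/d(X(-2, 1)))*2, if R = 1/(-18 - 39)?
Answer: 1/2052 - I*√3/2052 ≈ 0.00048733 - 0.00084408*I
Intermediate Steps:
d(l) = 6*l + 6*l^(3/2) (d(l) = 6*(l*√l + l) = 6*(l^(3/2) + l) = 6*(l + l^(3/2)) = 6*l + 6*l^(3/2))
R = -1/57 (R = 1/(-57) = -1/57 ≈ -0.017544)
(R/d(X(-2, 1)))*2 = -1/(57*(6*(-3) + 6*(-3)^(3/2)))*2 = -1/(57*(-18 + 6*(-3*I*√3)))*2 = -1/(57*(-18 - 18*I*√3))*2 = -2/(57*(-18 - 18*I*√3))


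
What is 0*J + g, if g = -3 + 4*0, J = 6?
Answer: -3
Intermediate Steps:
g = -3 (g = -3 + 0 = -3)
0*J + g = 0*6 - 3 = 0 - 3 = -3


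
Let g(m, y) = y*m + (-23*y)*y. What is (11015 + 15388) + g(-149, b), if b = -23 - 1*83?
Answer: -216231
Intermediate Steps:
b = -106 (b = -23 - 83 = -106)
g(m, y) = -23*y² + m*y (g(m, y) = m*y - 23*y² = -23*y² + m*y)
(11015 + 15388) + g(-149, b) = (11015 + 15388) - 106*(-149 - 23*(-106)) = 26403 - 106*(-149 + 2438) = 26403 - 106*2289 = 26403 - 242634 = -216231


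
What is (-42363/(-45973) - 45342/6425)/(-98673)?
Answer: 604108497/9715229283775 ≈ 6.2182e-5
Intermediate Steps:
(-42363/(-45973) - 45342/6425)/(-98673) = (-42363*(-1/45973) - 45342*1/6425)*(-1/98673) = (42363/45973 - 45342/6425)*(-1/98673) = -1812325491/295376525*(-1/98673) = 604108497/9715229283775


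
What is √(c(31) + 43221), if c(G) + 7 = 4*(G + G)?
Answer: √43462 ≈ 208.48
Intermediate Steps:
c(G) = -7 + 8*G (c(G) = -7 + 4*(G + G) = -7 + 4*(2*G) = -7 + 8*G)
√(c(31) + 43221) = √((-7 + 8*31) + 43221) = √((-7 + 248) + 43221) = √(241 + 43221) = √43462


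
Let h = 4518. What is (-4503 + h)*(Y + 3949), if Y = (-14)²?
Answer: 62175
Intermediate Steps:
Y = 196
(-4503 + h)*(Y + 3949) = (-4503 + 4518)*(196 + 3949) = 15*4145 = 62175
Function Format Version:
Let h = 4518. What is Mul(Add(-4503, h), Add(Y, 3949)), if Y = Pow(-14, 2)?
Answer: 62175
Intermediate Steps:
Y = 196
Mul(Add(-4503, h), Add(Y, 3949)) = Mul(Add(-4503, 4518), Add(196, 3949)) = Mul(15, 4145) = 62175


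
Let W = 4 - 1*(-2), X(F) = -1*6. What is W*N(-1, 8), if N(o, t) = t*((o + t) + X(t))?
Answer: 48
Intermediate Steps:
X(F) = -6
N(o, t) = t*(-6 + o + t) (N(o, t) = t*((o + t) - 6) = t*(-6 + o + t))
W = 6 (W = 4 + 2 = 6)
W*N(-1, 8) = 6*(8*(-6 - 1 + 8)) = 6*(8*1) = 6*8 = 48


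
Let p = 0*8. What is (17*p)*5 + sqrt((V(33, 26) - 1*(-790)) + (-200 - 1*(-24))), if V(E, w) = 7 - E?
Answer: 14*sqrt(3) ≈ 24.249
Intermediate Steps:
p = 0
(17*p)*5 + sqrt((V(33, 26) - 1*(-790)) + (-200 - 1*(-24))) = (17*0)*5 + sqrt(((7 - 1*33) - 1*(-790)) + (-200 - 1*(-24))) = 0*5 + sqrt(((7 - 33) + 790) + (-200 + 24)) = 0 + sqrt((-26 + 790) - 176) = 0 + sqrt(764 - 176) = 0 + sqrt(588) = 0 + 14*sqrt(3) = 14*sqrt(3)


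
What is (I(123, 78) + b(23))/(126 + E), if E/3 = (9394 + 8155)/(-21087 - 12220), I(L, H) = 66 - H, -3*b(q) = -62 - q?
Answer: 233149/1776015 ≈ 0.13128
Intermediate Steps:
b(q) = 62/3 + q/3 (b(q) = -(-62 - q)/3 = 62/3 + q/3)
E = -52647/33307 (E = 3*((9394 + 8155)/(-21087 - 12220)) = 3*(17549/(-33307)) = 3*(17549*(-1/33307)) = 3*(-17549/33307) = -52647/33307 ≈ -1.5807)
(I(123, 78) + b(23))/(126 + E) = ((66 - 1*78) + (62/3 + (⅓)*23))/(126 - 52647/33307) = ((66 - 78) + (62/3 + 23/3))/(4144035/33307) = (-12 + 85/3)*(33307/4144035) = (49/3)*(33307/4144035) = 233149/1776015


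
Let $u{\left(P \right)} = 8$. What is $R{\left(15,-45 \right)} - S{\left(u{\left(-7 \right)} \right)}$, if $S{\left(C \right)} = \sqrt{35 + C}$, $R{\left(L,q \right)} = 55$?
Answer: $55 - \sqrt{43} \approx 48.443$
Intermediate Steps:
$R{\left(15,-45 \right)} - S{\left(u{\left(-7 \right)} \right)} = 55 - \sqrt{35 + 8} = 55 - \sqrt{43}$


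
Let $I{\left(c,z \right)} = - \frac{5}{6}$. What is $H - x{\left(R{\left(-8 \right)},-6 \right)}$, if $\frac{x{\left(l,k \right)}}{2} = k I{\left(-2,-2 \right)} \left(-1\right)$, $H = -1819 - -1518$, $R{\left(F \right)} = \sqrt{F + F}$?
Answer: $-291$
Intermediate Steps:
$R{\left(F \right)} = \sqrt{2} \sqrt{F}$ ($R{\left(F \right)} = \sqrt{2 F} = \sqrt{2} \sqrt{F}$)
$I{\left(c,z \right)} = - \frac{5}{6}$ ($I{\left(c,z \right)} = \left(-5\right) \frac{1}{6} = - \frac{5}{6}$)
$H = -301$ ($H = -1819 + 1518 = -301$)
$x{\left(l,k \right)} = \frac{5 k}{3}$ ($x{\left(l,k \right)} = 2 k \left(- \frac{5}{6}\right) \left(-1\right) = 2 - \frac{5 k}{6} \left(-1\right) = 2 \frac{5 k}{6} = \frac{5 k}{3}$)
$H - x{\left(R{\left(-8 \right)},-6 \right)} = -301 - \frac{5}{3} \left(-6\right) = -301 - -10 = -301 + 10 = -291$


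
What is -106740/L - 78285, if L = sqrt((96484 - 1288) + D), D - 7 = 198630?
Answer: -78285 - 106740*sqrt(293833)/293833 ≈ -78482.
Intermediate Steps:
D = 198637 (D = 7 + 198630 = 198637)
L = sqrt(293833) (L = sqrt((96484 - 1288) + 198637) = sqrt(95196 + 198637) = sqrt(293833) ≈ 542.06)
-106740/L - 78285 = -106740*sqrt(293833)/293833 - 78285 = -78285 - 106740*sqrt(293833)/293833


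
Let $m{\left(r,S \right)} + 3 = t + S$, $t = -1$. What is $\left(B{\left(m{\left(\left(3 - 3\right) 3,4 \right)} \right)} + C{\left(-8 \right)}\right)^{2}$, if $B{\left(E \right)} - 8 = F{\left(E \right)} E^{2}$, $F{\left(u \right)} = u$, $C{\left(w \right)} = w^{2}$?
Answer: $5184$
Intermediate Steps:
$m{\left(r,S \right)} = -4 + S$ ($m{\left(r,S \right)} = -3 + \left(-1 + S\right) = -4 + S$)
$B{\left(E \right)} = 8 + E^{3}$ ($B{\left(E \right)} = 8 + E E^{2} = 8 + E^{3}$)
$\left(B{\left(m{\left(\left(3 - 3\right) 3,4 \right)} \right)} + C{\left(-8 \right)}\right)^{2} = \left(\left(8 + \left(-4 + 4\right)^{3}\right) + \left(-8\right)^{2}\right)^{2} = \left(\left(8 + 0^{3}\right) + 64\right)^{2} = \left(\left(8 + 0\right) + 64\right)^{2} = \left(8 + 64\right)^{2} = 72^{2} = 5184$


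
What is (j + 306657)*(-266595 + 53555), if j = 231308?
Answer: -114608063600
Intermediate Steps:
(j + 306657)*(-266595 + 53555) = (231308 + 306657)*(-266595 + 53555) = 537965*(-213040) = -114608063600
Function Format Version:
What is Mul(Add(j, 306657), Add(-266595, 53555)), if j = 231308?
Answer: -114608063600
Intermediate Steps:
Mul(Add(j, 306657), Add(-266595, 53555)) = Mul(Add(231308, 306657), Add(-266595, 53555)) = Mul(537965, -213040) = -114608063600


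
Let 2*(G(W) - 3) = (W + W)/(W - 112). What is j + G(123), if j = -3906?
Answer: -42810/11 ≈ -3891.8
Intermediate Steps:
G(W) = 3 + W/(-112 + W) (G(W) = 3 + ((W + W)/(W - 112))/2 = 3 + ((2*W)/(-112 + W))/2 = 3 + (2*W/(-112 + W))/2 = 3 + W/(-112 + W))
j + G(123) = -3906 + 4*(-84 + 123)/(-112 + 123) = -3906 + 4*39/11 = -3906 + 4*(1/11)*39 = -3906 + 156/11 = -42810/11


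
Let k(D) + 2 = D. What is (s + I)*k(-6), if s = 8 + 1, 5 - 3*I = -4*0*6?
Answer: -256/3 ≈ -85.333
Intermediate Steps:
I = 5/3 (I = 5/3 - (-4*0)*6/3 = 5/3 - 0*6 = 5/3 - 1/3*0 = 5/3 + 0 = 5/3 ≈ 1.6667)
k(D) = -2 + D
s = 9
(s + I)*k(-6) = (9 + 5/3)*(-2 - 6) = (32/3)*(-8) = -256/3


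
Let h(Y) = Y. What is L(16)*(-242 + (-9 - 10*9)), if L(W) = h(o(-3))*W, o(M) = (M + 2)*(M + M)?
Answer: -32736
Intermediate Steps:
o(M) = 2*M*(2 + M) (o(M) = (2 + M)*(2*M) = 2*M*(2 + M))
L(W) = 6*W (L(W) = (2*(-3)*(2 - 3))*W = (2*(-3)*(-1))*W = 6*W)
L(16)*(-242 + (-9 - 10*9)) = (6*16)*(-242 + (-9 - 10*9)) = 96*(-242 + (-9 - 90)) = 96*(-242 - 99) = 96*(-341) = -32736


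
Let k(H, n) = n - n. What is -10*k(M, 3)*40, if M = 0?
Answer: 0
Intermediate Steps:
k(H, n) = 0
-10*k(M, 3)*40 = -10*0*40 = 0*40 = 0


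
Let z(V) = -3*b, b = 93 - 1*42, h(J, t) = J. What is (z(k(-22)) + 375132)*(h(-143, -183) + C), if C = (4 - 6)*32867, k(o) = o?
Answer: -24702491583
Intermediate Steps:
C = -65734 (C = -2*32867 = -65734)
b = 51 (b = 93 - 42 = 51)
z(V) = -153 (z(V) = -3*51 = -153)
(z(k(-22)) + 375132)*(h(-143, -183) + C) = (-153 + 375132)*(-143 - 65734) = 374979*(-65877) = -24702491583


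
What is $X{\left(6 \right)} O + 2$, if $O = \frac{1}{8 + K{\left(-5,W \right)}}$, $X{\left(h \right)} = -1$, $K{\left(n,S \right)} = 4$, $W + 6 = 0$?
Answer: $\frac{23}{12} \approx 1.9167$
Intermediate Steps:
$W = -6$ ($W = -6 + 0 = -6$)
$O = \frac{1}{12}$ ($O = \frac{1}{8 + 4} = \frac{1}{12} \approx 0.083333$)
$X{\left(6 \right)} O + 2 = \left(-1\right) \frac{1}{12} + 2 = - \frac{1}{12} + 2 = \frac{23}{12}$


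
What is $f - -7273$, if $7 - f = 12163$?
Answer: $-4883$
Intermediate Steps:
$f = -12156$ ($f = 7 - 12163 = -12156$)
$f - -7273 = -12156 - -7273 = -12156 + 7273 = -4883$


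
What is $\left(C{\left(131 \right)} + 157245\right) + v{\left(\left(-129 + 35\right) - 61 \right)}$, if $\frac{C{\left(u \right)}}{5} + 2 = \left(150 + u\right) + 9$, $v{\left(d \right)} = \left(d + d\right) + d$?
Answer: $158220$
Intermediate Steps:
$v{\left(d \right)} = 3 d$ ($v{\left(d \right)} = 2 d + d = 3 d$)
$C{\left(u \right)} = 785 + 5 u$ ($C{\left(u \right)} = -10 + 5 \left(\left(150 + u\right) + 9\right) = -10 + 5 \left(159 + u\right) = -10 + \left(795 + 5 u\right) = 785 + 5 u$)
$\left(C{\left(131 \right)} + 157245\right) + v{\left(\left(-129 + 35\right) - 61 \right)} = \left(\left(785 + 5 \cdot 131\right) + 157245\right) + 3 \left(\left(-129 + 35\right) - 61\right) = \left(\left(785 + 655\right) + 157245\right) + 3 \left(-94 - 61\right) = \left(1440 + 157245\right) + 3 \left(-155\right) = 158685 - 465 = 158220$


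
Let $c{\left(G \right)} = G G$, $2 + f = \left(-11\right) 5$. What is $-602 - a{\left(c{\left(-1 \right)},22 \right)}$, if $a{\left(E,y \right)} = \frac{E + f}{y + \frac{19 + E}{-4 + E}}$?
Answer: $- \frac{13762}{23} \approx -598.35$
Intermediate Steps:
$f = -57$ ($f = -2 - 55 = -57$)
$c{\left(G \right)} = G^{2}$
$a{\left(E,y \right)} = \frac{-57 + E}{y + \frac{19 + E}{-4 + E}}$ ($a{\left(E,y \right)} = \frac{E - 57}{y + \frac{19 + E}{-4 + E}} = \frac{-57 + E}{y + \frac{19 + E}{-4 + E}}$)
$-602 - a{\left(c{\left(-1 \right)},22 \right)} = -602 - \frac{228 + \left(\left(-1\right)^{2}\right)^{2} - 61 \left(-1\right)^{2}}{19 + \left(-1\right)^{2} - 88 + \left(-1\right)^{2} \cdot 22} = -602 - \frac{228 + 1^{2} - 61}{19 + 1 - 88 + 1 \cdot 22} = -602 - \frac{228 + 1 - 61}{19 + 1 - 88 + 22} = -602 - \frac{1}{-46} \cdot 168 = -602 - \left(- \frac{1}{46}\right) 168 = -602 - - \frac{84}{23} = -602 + \frac{84}{23} = - \frac{13762}{23}$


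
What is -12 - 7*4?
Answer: -40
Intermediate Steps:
-12 - 7*4 = -12 - 28 = -40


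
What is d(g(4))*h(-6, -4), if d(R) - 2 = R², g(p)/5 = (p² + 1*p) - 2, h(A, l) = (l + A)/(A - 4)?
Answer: 8102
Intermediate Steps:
h(A, l) = (A + l)/(-4 + A)
g(p) = -10 + 5*p + 5*p² (g(p) = 5*((p² + 1*p) - 2) = 5*((p² + p) - 2) = 5*((p + p²) - 2) = 5*(-2 + p + p²) = -10 + 5*p + 5*p²)
d(R) = 2 + R²
d(g(4))*h(-6, -4) = (2 + (-10 + 5*4 + 5*4²)²)*((-6 - 4)/(-4 - 6)) = (2 + (-10 + 20 + 5*16)²)*(-10/(-10)) = (2 + (-10 + 20 + 80)²)*(-⅒*(-10)) = (2 + 90²)*1 = (2 + 8100)*1 = 8102*1 = 8102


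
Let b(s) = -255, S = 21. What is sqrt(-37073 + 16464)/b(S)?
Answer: -I*sqrt(20609)/255 ≈ -0.56297*I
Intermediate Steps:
sqrt(-37073 + 16464)/b(S) = sqrt(-37073 + 16464)/(-255) = sqrt(-20609)*(-1/255) = (I*sqrt(20609))*(-1/255) = -I*sqrt(20609)/255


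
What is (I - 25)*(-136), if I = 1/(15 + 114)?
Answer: 438464/129 ≈ 3398.9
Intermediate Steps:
I = 1/129 ≈ 0.0077519
(I - 25)*(-136) = (1/129 - 25)*(-136) = -3224/129*(-136) = 438464/129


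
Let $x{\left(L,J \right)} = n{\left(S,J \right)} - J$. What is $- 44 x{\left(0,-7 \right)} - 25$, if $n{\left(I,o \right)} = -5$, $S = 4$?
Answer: $-113$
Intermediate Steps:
$x{\left(L,J \right)} = -5 - J$
$- 44 x{\left(0,-7 \right)} - 25 = - 44 \left(-5 - -7\right) - 25 = - 44 \left(-5 + 7\right) - 25 = \left(-44\right) 2 - 25 = -88 - 25 = -113$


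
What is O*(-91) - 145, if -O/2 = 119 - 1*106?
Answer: 2221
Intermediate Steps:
O = -26 (O = -2*(119 - 1*106) = -2*(119 - 106) = -2*13 = -26)
O*(-91) - 145 = -26*(-91) - 145 = 2366 - 145 = 2221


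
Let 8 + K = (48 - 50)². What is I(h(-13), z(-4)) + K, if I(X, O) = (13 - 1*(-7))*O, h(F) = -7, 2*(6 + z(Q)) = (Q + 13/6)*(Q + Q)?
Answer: 68/3 ≈ 22.667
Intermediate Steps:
z(Q) = -6 + Q*(13/6 + Q) (z(Q) = -6 + ((Q + 13/6)*(Q + Q))/2 = -6 + ((Q + 13*(⅙))*(2*Q))/2 = -6 + ((Q + 13/6)*(2*Q))/2 = -6 + ((13/6 + Q)*(2*Q))/2 = -6 + (2*Q*(13/6 + Q))/2 = -6 + Q*(13/6 + Q))
I(X, O) = 20*O (I(X, O) = (13 + 7)*O = 20*O)
K = -4 (K = -8 + (48 - 50)² = -8 + (-2)² = -8 + 4 = -4)
I(h(-13), z(-4)) + K = 20*(-6 + (-4)² + (13/6)*(-4)) - 4 = 20*(-6 + 16 - 26/3) - 4 = 20*(4/3) - 4 = 80/3 - 4 = 68/3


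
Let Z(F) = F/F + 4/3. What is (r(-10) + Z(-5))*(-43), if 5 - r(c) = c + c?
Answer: -3526/3 ≈ -1175.3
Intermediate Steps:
r(c) = 5 - 2*c (r(c) = 5 - (c + c) = 5 - 2*c)
Z(F) = 7/3 (Z(F) = 1 + 4*(1/3) = 1 + 4/3 = 7/3)
(r(-10) + Z(-5))*(-43) = ((5 - 2*(-10)) + 7/3)*(-43) = ((5 + 20) + 7/3)*(-43) = (25 + 7/3)*(-43) = (82/3)*(-43) = -3526/3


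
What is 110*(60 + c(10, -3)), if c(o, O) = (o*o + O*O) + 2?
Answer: 18810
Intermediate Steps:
c(o, O) = 2 + O**2 + o**2 (c(o, O) = (o**2 + O**2) + 2 = (O**2 + o**2) + 2 = 2 + O**2 + o**2)
110*(60 + c(10, -3)) = 110*(60 + (2 + (-3)**2 + 10**2)) = 110*(60 + (2 + 9 + 100)) = 110*(60 + 111) = 110*171 = 18810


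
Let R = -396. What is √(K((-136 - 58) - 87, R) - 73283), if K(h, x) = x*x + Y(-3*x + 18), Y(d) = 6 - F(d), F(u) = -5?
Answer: 118*√6 ≈ 289.04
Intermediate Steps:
Y(d) = 11 (Y(d) = 6 - 1*(-5) = 6 + 5 = 11)
K(h, x) = 11 + x² (K(h, x) = x*x + 11 = x² + 11 = 11 + x²)
√(K((-136 - 58) - 87, R) - 73283) = √((11 + (-396)²) - 73283) = √((11 + 156816) - 73283) = √(156827 - 73283) = √83544 = 118*√6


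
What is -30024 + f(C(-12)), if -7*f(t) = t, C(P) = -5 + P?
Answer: -210151/7 ≈ -30022.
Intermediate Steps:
f(t) = -t/7
-30024 + f(C(-12)) = -30024 - (-5 - 12)/7 = -30024 - ⅐*(-17) = -30024 + 17/7 = -210151/7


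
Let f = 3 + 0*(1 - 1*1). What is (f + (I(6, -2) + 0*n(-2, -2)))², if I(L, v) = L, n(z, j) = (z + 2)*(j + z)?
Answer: 81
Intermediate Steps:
n(z, j) = (2 + z)*(j + z)
f = 3 (f = 3 + 0*(1 - 1) = 3 + 0*0 = 3 + 0 = 3)
(f + (I(6, -2) + 0*n(-2, -2)))² = (3 + (6 + 0*((-2)² + 2*(-2) + 2*(-2) - 2*(-2))))² = (3 + (6 + 0*(4 - 4 - 4 + 4)))² = (3 + (6 + 0*0))² = (3 + (6 + 0))² = (3 + 6)² = 9² = 81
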